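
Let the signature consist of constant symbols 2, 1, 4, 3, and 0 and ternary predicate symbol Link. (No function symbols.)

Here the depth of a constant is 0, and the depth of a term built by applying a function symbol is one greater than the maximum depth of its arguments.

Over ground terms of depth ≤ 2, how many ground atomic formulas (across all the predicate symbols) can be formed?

First count ground terms of depth ≤ 2.
With no function symbols every ground term is a constant, so there are exactly 5 ground terms at every depth bound.
N_0 = 5
N_1 = 5
N_2 = 5
So |H| = 5.
A ground atom is a predicate applied to a tuple of terms from H, so the count is the sum over predicates of |H|^arity:
  Link: 5^3 = 125
Total ground atoms: 125.

125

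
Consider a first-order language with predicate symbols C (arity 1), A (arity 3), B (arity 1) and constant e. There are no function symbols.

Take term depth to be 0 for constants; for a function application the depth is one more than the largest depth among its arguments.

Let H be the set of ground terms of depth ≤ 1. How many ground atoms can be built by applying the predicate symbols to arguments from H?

3

First count ground terms of depth ≤ 1.
With no function symbols every ground term is a constant, so there is exactly 1 ground term at every depth bound.
N_0 = 1
N_1 = 1
Explicitly: e.
So |H| = 1.
A ground atom is a predicate applied to a tuple of terms from H, so the count is the sum over predicates of |H|^arity:
  C: 1;  A: 1^3 = 1;  B: 1
Total ground atoms: 1 + 1 + 1 = 3.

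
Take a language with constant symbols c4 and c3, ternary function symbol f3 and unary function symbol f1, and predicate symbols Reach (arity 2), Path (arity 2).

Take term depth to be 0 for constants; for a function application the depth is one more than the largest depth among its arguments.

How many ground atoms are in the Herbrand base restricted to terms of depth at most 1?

First count ground terms of depth ≤ 1.
If N_k denotes the number of depth-≤k ground terms, the 2 constants give N_0 = 2, and each function symbol of arity r contributes N_{k-1}^r new terms at level k: N_k = 2 + N_{k-1}^3 + N_{k-1}.
N_0 = 2
N_1 = 2 + 2^3 + 2 = 12
Explicitly: c4, c3, f3(c4, c4, c4), f3(c4, c4, c3), f3(c4, c3, c4), f3(c4, c3, c3), f3(c3, c4, c4), f3(c3, c4, c3), f3(c3, c3, c4), f3(c3, c3, c3), f1(c4), f1(c3).
So |H| = 12.
For each predicate symbol, the number of ground atoms is |H| raised to its arity; summing:
  Reach: 12^2 = 144;  Path: 12^2 = 144
Total ground atoms: 144 + 144 = 288.

288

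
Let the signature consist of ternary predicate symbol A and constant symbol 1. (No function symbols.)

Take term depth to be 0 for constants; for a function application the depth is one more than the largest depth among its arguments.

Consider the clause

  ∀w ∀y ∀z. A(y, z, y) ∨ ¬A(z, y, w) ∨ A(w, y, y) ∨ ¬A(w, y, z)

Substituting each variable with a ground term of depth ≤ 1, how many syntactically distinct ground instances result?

Ground terms of depth ≤ 1:
  With no function symbols every ground term is a constant, so there is exactly 1 ground term at every depth bound.
  N_0 = 1
  N_1 = 1
So there is exactly 1 ground term available for substitution.
Each of w, y, z ranges independently over the available ground terms, and distinct assignments produce distinct instances.
Number of ground instances = 1^3 = 1.

1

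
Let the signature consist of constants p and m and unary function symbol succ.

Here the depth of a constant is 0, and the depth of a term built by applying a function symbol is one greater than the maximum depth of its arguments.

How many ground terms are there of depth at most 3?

8

Let N_k = |{terms of depth ≤ k}|. Then N_0 = 2 and N_k = 2 + N_{k-1} for k ≥ 1 (one summand per function symbol, arity giving the exponent).
N_0 = 2
N_1 = 2 + 2 = 4
N_2 = 2 + 4 = 6
N_3 = 2 + 6 = 8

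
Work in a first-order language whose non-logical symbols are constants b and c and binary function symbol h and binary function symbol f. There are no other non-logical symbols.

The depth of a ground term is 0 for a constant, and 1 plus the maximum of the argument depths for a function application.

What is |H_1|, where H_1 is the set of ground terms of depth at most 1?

10

Let N_k = |{terms of depth ≤ k}|. Then N_0 = 2 and N_k = 2 + N_{k-1}^2 + N_{k-1}^2 for k ≥ 1 (one summand per function symbol, arity giving the exponent).
N_0 = 2
N_1 = 2 + 2^2 + 2^2 = 10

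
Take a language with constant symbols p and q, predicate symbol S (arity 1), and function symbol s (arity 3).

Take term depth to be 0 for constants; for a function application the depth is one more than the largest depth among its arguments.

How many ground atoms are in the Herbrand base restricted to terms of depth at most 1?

10

First count ground terms of depth ≤ 1.
Let N_k count ground terms of depth at most k. Each non-constant term of depth ≤ k is some function symbol applied to depth-≤(k−1) arguments, giving N_k = 2 + N_{k-1}^3.
N_0 = 2
N_1 = 2 + 2^3 = 10
Explicitly: p, q, s(p, p, p), s(p, p, q), s(p, q, p), s(p, q, q), s(q, p, p), s(q, p, q), s(q, q, p), s(q, q, q).
So |H| = 10.
A ground atom is a predicate applied to a tuple of terms from H, so the count is the sum over predicates of |H|^arity:
  S: 10
Total ground atoms: 10.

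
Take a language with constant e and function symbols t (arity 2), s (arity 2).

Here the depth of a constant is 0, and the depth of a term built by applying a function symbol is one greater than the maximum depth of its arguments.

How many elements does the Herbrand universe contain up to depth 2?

19

Let N_k count ground terms of depth at most k. Each non-constant term of depth ≤ k is some function symbol applied to depth-≤(k−1) arguments, giving N_k = 1 + N_{k-1}^2 + N_{k-1}^2.
N_0 = 1
N_1 = 1 + 1^2 + 1^2 = 3
N_2 = 1 + 3^2 + 3^2 = 19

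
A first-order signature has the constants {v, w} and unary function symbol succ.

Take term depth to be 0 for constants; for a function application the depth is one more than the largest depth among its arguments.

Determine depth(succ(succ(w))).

depth(succ(w)) = 1 + depth(w) = 1 + 0 = 1
depth(succ(succ(w))) = 1 + depth(succ(w)) = 1 + 1 = 2

2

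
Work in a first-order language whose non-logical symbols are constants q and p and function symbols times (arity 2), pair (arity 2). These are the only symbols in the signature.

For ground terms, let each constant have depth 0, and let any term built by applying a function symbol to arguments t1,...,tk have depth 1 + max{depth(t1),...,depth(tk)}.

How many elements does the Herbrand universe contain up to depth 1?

Let N_k = |{terms of depth ≤ k}|. Then N_0 = 2 and N_k = 2 + N_{k-1}^2 + N_{k-1}^2 for k ≥ 1 (one summand per function symbol, arity giving the exponent).
N_0 = 2
N_1 = 2 + 2^2 + 2^2 = 10
Explicitly: q, p, times(q, q), times(q, p), times(p, q), times(p, p), pair(q, q), pair(q, p), pair(p, q), pair(p, p).

10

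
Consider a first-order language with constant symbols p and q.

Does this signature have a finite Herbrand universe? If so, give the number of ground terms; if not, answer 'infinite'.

2

There are no function symbols, so every ground term is one of the 2 constants.
The Herbrand universe is {p, q}, which is finite with 2 elements.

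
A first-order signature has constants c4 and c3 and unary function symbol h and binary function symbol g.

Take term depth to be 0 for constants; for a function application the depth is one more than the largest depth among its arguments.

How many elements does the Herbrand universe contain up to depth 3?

5552

Let N_k count ground terms of depth at most k. Each non-constant term of depth ≤ k is some function symbol applied to depth-≤(k−1) arguments, giving N_k = 2 + N_{k-1} + N_{k-1}^2.
N_0 = 2
N_1 = 2 + 2 + 2^2 = 8
N_2 = 2 + 8 + 8^2 = 74
N_3 = 2 + 74 + 74^2 = 5552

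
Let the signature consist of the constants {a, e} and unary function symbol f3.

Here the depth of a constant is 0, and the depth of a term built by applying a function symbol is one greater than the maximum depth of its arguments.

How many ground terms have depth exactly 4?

Let N_k count ground terms of depth at most k. Each non-constant term of depth ≤ k is some function symbol applied to depth-≤(k−1) arguments, giving N_k = 2 + N_{k-1}.
N_0 = 2
N_1 = 2 + 2 = 4
N_2 = 2 + 4 = 6
N_3 = 2 + 6 = 8
N_4 = 2 + 8 = 10
Terms of depth exactly 4: N_4 − N_3 = 10 − 8 = 2.

2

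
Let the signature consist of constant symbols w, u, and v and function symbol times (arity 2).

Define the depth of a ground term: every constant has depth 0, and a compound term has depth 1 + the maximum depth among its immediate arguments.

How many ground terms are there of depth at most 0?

Count level by level. With function symbols times/2, the terms of depth ≤ k are the 3 constants together with each function applied to depth-≤(k−1) tuples, so N_k = 3 + N_{k-1}^2.
N_0 = 3
Explicitly: w, u, v.

3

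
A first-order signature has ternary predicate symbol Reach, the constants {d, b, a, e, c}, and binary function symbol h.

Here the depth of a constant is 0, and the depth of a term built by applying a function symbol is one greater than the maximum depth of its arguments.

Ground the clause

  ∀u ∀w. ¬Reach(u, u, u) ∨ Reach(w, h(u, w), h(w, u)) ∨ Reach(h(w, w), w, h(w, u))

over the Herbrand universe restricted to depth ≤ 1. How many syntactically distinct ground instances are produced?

Ground terms of depth ≤ 1:
  Count level by level. With function symbols h/2, the terms of depth ≤ k are the 5 constants together with each function applied to depth-≤(k−1) tuples, so N_k = 5 + N_{k-1}^2.
  N_0 = 5
  N_1 = 5 + 5^2 = 30
So there are 30 ground terms available for substitution.
There are 2 variables to instantiate (u, w), each occurring in at least one literal, so different choices give different ground instances.
Number of ground instances = 30^2 = 900.

900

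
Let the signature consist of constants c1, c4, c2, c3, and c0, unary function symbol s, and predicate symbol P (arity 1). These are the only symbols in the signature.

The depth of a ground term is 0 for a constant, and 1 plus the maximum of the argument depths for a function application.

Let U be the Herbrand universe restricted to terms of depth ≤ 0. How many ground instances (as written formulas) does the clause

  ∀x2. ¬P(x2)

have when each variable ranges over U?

5

Ground terms of depth ≤ 0:
  Let N_k = |{terms of depth ≤ k}|. Then N_0 = 5 and N_k = 5 + N_{k-1} for k ≥ 1 (one summand per function symbol, arity giving the exponent).
  N_0 = 5
So there are 5 ground terms available for substitution.
The clause has 1 distinct variable (x2), which appears in the body. In the free term algebra distinct substitutions yield syntactically distinct ground instances.
Number of ground instances = 5.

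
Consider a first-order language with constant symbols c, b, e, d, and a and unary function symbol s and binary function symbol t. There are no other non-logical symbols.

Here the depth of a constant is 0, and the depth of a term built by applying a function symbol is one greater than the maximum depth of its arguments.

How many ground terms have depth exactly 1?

If N_k denotes the number of depth-≤k ground terms, the 5 constants give N_0 = 5, and each function symbol of arity r contributes N_{k-1}^r new terms at level k: N_k = 5 + N_{k-1} + N_{k-1}^2.
N_0 = 5
N_1 = 5 + 5 + 5^2 = 35
Terms of depth exactly 1: N_1 − N_0 = 35 − 5 = 30.

30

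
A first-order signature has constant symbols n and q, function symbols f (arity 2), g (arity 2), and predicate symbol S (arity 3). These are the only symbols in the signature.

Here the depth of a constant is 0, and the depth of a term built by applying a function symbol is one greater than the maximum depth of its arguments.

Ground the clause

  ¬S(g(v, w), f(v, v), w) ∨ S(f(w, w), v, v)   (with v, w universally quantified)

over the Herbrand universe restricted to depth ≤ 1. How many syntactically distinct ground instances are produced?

Ground terms of depth ≤ 1:
  If N_k denotes the number of depth-≤k ground terms, the 2 constants give N_0 = 2, and each function symbol of arity r contributes N_{k-1}^r new terms at level k: N_k = 2 + N_{k-1}^2 + N_{k-1}^2.
  N_0 = 2
  N_1 = 2 + 2^2 + 2^2 = 10
So there are 10 ground terms available for substitution.
There are 2 variables to instantiate (v, w), each occurring in at least one literal, so different choices give different ground instances.
Number of ground instances = 10^2 = 100.

100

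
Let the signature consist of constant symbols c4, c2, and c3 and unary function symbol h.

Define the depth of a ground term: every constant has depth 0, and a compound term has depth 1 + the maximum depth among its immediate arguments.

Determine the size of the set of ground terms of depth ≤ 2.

9

Let N_k count ground terms of depth at most k. Each non-constant term of depth ≤ k is some function symbol applied to depth-≤(k−1) arguments, giving N_k = 3 + N_{k-1}.
N_0 = 3
N_1 = 3 + 3 = 6
N_2 = 3 + 6 = 9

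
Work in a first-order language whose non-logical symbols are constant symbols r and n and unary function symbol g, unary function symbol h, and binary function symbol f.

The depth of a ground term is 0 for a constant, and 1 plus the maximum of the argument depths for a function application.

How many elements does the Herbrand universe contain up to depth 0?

Let N_k = |{terms of depth ≤ k}|. Then N_0 = 2 and N_k = 2 + N_{k-1} + N_{k-1} + N_{k-1}^2 for k ≥ 1 (one summand per function symbol, arity giving the exponent).
N_0 = 2
Explicitly: r, n.

2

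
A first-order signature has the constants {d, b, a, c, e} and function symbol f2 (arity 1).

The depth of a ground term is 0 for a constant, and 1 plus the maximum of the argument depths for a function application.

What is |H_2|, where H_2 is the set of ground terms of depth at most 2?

15

Write N_k for the number of ground terms of depth ≤ k. A term of depth ≤ k is either a constant or a function symbol applied to arguments of depth ≤ k−1, so N_k = 5 + N_{k-1}.
N_0 = 5
N_1 = 5 + 5 = 10
N_2 = 5 + 10 = 15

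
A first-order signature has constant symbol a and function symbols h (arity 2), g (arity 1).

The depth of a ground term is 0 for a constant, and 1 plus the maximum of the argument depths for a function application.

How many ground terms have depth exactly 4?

Let N_k = |{terms of depth ≤ k}|. Then N_0 = 1 and N_k = 1 + N_{k-1}^2 + N_{k-1} for k ≥ 1 (one summand per function symbol, arity giving the exponent).
N_0 = 1
N_1 = 1 + 1^2 + 1 = 3
N_2 = 1 + 3^2 + 3 = 13
N_3 = 1 + 13^2 + 13 = 183
N_4 = 1 + 183^2 + 183 = 33673
Terms of depth exactly 4: N_4 − N_3 = 33673 − 183 = 33490.

33490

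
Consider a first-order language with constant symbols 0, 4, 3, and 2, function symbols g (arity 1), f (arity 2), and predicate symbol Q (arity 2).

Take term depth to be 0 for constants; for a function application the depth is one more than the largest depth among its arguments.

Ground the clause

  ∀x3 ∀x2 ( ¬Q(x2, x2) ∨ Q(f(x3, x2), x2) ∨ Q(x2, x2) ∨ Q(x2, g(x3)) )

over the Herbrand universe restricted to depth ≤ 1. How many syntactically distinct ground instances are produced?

Ground terms of depth ≤ 1:
  Write N_k for the number of ground terms of depth ≤ k. A term of depth ≤ k is either a constant or a function symbol applied to arguments of depth ≤ k−1, so N_k = 4 + N_{k-1} + N_{k-1}^2.
  N_0 = 4
  N_1 = 4 + 4 + 4^2 = 24
So there are 24 ground terms available for substitution.
Each of x3, x2 ranges independently over the available ground terms, and distinct assignments produce distinct instances.
Number of ground instances = 24^2 = 576.

576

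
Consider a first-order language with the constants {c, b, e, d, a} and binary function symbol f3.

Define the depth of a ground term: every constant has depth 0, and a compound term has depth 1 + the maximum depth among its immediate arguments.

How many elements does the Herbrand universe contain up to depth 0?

5

Let N_k = |{terms of depth ≤ k}|. Then N_0 = 5 and N_k = 5 + N_{k-1}^2 for k ≥ 1 (one summand per function symbol, arity giving the exponent).
N_0 = 5
Explicitly: c, b, e, d, a.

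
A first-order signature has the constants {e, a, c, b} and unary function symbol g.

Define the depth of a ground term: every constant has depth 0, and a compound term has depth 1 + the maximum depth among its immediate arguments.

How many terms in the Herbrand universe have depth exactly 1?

Let N_k count ground terms of depth at most k. Each non-constant term of depth ≤ k is some function symbol applied to depth-≤(k−1) arguments, giving N_k = 4 + N_{k-1}.
N_0 = 4
N_1 = 4 + 4 = 8
Terms of depth exactly 1: N_1 − N_0 = 8 − 4 = 4.

4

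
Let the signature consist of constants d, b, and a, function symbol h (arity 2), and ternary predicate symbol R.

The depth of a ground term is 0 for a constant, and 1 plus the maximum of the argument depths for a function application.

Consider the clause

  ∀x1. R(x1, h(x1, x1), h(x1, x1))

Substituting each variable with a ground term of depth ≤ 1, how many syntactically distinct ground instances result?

Ground terms of depth ≤ 1:
  Let N_k = |{terms of depth ≤ k}|. Then N_0 = 3 and N_k = 3 + N_{k-1}^2 for k ≥ 1 (one summand per function symbol, arity giving the exponent).
  N_0 = 3
  N_1 = 3 + 3^2 = 12
  Explicitly: d, b, a, h(d, d), h(d, b), h(d, a), h(b, d), h(b, b), h(b, a), h(a, d), h(a, b), h(a, a).
So there are 12 ground terms available for substitution.
There is 1 variable to instantiate (x1),  occurring in at least one literal, so different choices give different ground instances.
Number of ground instances = 12.

12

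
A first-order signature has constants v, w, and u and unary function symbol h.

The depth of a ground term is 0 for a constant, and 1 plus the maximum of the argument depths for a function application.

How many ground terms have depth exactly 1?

3

If N_k denotes the number of depth-≤k ground terms, the 3 constants give N_0 = 3, and each function symbol of arity r contributes N_{k-1}^r new terms at level k: N_k = 3 + N_{k-1}.
N_0 = 3
N_1 = 3 + 3 = 6
Terms of depth exactly 1: N_1 − N_0 = 6 − 3 = 3.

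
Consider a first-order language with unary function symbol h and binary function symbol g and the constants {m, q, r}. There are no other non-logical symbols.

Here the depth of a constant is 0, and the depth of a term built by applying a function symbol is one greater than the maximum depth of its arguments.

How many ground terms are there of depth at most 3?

Count level by level. With function symbols h/1, g/2, the terms of depth ≤ k are the 3 constants together with each function applied to depth-≤(k−1) tuples, so N_k = 3 + N_{k-1} + N_{k-1}^2.
N_0 = 3
N_1 = 3 + 3 + 3^2 = 15
N_2 = 3 + 15 + 15^2 = 243
N_3 = 3 + 243 + 243^2 = 59295

59295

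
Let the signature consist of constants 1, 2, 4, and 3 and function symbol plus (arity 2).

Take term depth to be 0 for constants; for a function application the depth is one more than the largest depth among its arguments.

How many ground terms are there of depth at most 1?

Write N_k for the number of ground terms of depth ≤ k. A term of depth ≤ k is either a constant or a function symbol applied to arguments of depth ≤ k−1, so N_k = 4 + N_{k-1}^2.
N_0 = 4
N_1 = 4 + 4^2 = 20

20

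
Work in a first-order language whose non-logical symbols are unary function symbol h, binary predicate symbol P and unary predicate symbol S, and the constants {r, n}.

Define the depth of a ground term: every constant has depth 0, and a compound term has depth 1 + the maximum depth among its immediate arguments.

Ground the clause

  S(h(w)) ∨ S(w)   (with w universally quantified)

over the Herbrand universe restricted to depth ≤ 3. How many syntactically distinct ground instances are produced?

Ground terms of depth ≤ 3:
  Write N_k for the number of ground terms of depth ≤ k. A term of depth ≤ k is either a constant or a function symbol applied to arguments of depth ≤ k−1, so N_k = 2 + N_{k-1}.
  N_0 = 2
  N_1 = 2 + 2 = 4
  N_2 = 2 + 4 = 6
  N_3 = 2 + 6 = 8
  Explicitly: r, n, h(r), h(n), h(h(r)), h(h(n)), h(h(h(r))), h(h(h(n))).
So there are 8 ground terms available for substitution.
There is 1 variable to instantiate (w),  occurring in at least one literal, so different choices give different ground instances.
Number of ground instances = 8.

8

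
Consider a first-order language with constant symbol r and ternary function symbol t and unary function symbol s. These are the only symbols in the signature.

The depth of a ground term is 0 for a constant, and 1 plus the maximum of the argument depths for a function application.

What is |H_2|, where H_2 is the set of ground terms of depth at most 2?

If N_k denotes the number of depth-≤k ground terms, the 1 constant gives N_0 = 1, and each function symbol of arity r contributes N_{k-1}^r new terms at level k: N_k = 1 + N_{k-1}^3 + N_{k-1}.
N_0 = 1
N_1 = 1 + 1^3 + 1 = 3
N_2 = 1 + 3^3 + 3 = 31

31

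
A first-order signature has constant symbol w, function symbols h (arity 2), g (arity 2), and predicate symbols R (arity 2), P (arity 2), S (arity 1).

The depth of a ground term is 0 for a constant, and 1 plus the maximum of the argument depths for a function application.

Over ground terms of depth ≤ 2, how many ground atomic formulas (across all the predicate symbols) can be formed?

741

First count ground terms of depth ≤ 2.
Write N_k for the number of ground terms of depth ≤ k. A term of depth ≤ k is either a constant or a function symbol applied to arguments of depth ≤ k−1, so N_k = 1 + N_{k-1}^2 + N_{k-1}^2.
N_0 = 1
N_1 = 1 + 1^2 + 1^2 = 3
N_2 = 1 + 3^2 + 3^2 = 19
So |H| = 19.
A ground atom is a predicate applied to a tuple of terms from H, so the count is the sum over predicates of |H|^arity:
  R: 19^2 = 361;  P: 19^2 = 361;  S: 19
Total ground atoms: 361 + 361 + 19 = 741.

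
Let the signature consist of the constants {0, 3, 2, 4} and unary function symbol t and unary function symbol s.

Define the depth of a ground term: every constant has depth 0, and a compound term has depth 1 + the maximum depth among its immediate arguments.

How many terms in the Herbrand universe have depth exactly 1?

Write N_k for the number of ground terms of depth ≤ k. A term of depth ≤ k is either a constant or a function symbol applied to arguments of depth ≤ k−1, so N_k = 4 + N_{k-1} + N_{k-1}.
N_0 = 4
N_1 = 4 + 4 + 4 = 12
Terms of depth exactly 1: N_1 − N_0 = 12 − 4 = 8.

8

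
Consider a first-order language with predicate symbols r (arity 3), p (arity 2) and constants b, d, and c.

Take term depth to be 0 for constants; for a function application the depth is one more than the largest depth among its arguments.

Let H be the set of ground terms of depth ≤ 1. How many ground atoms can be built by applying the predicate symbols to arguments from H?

First count ground terms of depth ≤ 1.
With no function symbols every ground term is a constant, so there are exactly 3 ground terms at every depth bound.
N_0 = 3
N_1 = 3
Explicitly: b, d, c.
So |H| = 3.
A ground atom is a predicate applied to a tuple of terms from H, so the count is the sum over predicates of |H|^arity:
  r: 3^3 = 27;  p: 3^2 = 9
Total ground atoms: 27 + 9 = 36.

36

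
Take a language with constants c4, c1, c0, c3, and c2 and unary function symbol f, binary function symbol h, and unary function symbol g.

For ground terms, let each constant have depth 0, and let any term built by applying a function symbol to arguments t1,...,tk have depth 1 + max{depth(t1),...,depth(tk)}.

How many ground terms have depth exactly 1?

Let N_k = |{terms of depth ≤ k}|. Then N_0 = 5 and N_k = 5 + N_{k-1} + N_{k-1}^2 + N_{k-1} for k ≥ 1 (one summand per function symbol, arity giving the exponent).
N_0 = 5
N_1 = 5 + 5 + 5^2 + 5 = 40
Terms of depth exactly 1: N_1 − N_0 = 40 − 5 = 35.

35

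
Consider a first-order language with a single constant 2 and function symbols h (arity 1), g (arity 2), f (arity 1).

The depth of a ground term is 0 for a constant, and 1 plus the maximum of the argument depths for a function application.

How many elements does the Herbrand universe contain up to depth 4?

Let N_k count ground terms of depth at most k. Each non-constant term of depth ≤ k is some function symbol applied to depth-≤(k−1) arguments, giving N_k = 1 + N_{k-1} + N_{k-1}^2 + N_{k-1}.
N_0 = 1
N_1 = 1 + 1 + 1^2 + 1 = 4
N_2 = 1 + 4 + 4^2 + 4 = 25
N_3 = 1 + 25 + 25^2 + 25 = 676
N_4 = 1 + 676 + 676^2 + 676 = 458329

458329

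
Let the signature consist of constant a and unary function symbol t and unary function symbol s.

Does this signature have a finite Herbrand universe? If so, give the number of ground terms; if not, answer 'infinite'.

infinite

The signature has at least one function symbol (t, arity 1) and at least one constant (a).
Iterating t gives infinitely many distinct ground terms: a, t(a), t(t(a)), ...
So the Herbrand universe is infinite.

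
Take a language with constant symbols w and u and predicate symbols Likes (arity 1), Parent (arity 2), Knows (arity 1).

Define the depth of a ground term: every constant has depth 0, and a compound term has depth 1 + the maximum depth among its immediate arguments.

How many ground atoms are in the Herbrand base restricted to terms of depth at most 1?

8

First count ground terms of depth ≤ 1.
With no function symbols every ground term is a constant, so there are exactly 2 ground terms at every depth bound.
N_0 = 2
N_1 = 2
Explicitly: w, u.
So |H| = 2.
Each predicate of arity r yields |H|^r ground atoms (one per choice of an r-tuple from H):
  Likes: 2;  Parent: 2^2 = 4;  Knows: 2
Total ground atoms: 2 + 4 + 2 = 8.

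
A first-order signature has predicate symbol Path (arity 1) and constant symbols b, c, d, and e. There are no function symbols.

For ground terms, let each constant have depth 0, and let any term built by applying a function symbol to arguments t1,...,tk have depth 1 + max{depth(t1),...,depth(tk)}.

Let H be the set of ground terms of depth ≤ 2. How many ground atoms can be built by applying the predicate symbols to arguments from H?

4

First count ground terms of depth ≤ 2.
With no function symbols every ground term is a constant, so there are exactly 4 ground terms at every depth bound.
N_0 = 4
N_1 = 4
N_2 = 4
So |H| = 4.
For each predicate symbol, the number of ground atoms is |H| raised to its arity; summing:
  Path: 4
Total ground atoms: 4.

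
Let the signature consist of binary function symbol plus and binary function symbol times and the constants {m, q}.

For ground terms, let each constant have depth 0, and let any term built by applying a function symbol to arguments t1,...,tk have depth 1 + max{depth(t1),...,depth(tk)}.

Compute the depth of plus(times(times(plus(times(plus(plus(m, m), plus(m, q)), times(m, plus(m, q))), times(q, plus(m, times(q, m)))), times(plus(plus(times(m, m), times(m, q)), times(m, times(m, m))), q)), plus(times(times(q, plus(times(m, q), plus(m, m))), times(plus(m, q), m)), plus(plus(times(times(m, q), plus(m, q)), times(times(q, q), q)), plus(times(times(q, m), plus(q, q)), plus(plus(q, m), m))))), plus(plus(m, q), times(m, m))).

depth(plus(m, m)) = 1 + max(0, 0) = 1
depth(plus(m, q)) = 1 + max(0, 0) = 1
depth(plus(plus(m, m), plus(m, q))) = 1 + max(1, 1) = 2
depth(times(m, plus(m, q))) = 1 + max(0, 1) = 2
depth(times(plus(plus(m, m), plus(m, q)), times(m, plus(m, q)))) = 1 + max(2, 2) = 3
depth(times(q, m)) = 1 + max(0, 0) = 1
depth(plus(m, times(q, m))) = 1 + max(0, 1) = 2
depth(times(q, plus(m, times(q, m)))) = 1 + max(0, 2) = 3
depth(plus(times(plus(plus(m, m), plus(m, q)), times(m, plus(m, q))), times(q, plus(m, times(q, m))))) = 1 + max(3, 3) = 4
depth(times(m, m)) = 1 + max(0, 0) = 1
depth(times(m, q)) = 1 + max(0, 0) = 1
depth(plus(times(m, m), times(m, q))) = 1 + max(1, 1) = 2
depth(times(m, times(m, m))) = 1 + max(0, 1) = 2
depth(plus(plus(times(m, m), times(m, q)), times(m, times(m, m)))) = 1 + max(2, 2) = 3
depth(times(plus(plus(times(m, m), times(m, q)), times(m, times(m, m))), q)) = 1 + max(3, 0) = 4
depth(times(plus(times(plus(plus(m, m), plus(m, q)), times(m, plus(m, q))), times(q, plus(m, times(q, m)))), times(plus(plus(times(m, m), times(m, q)), times(m, times(m, m))), q))) = 1 + max(4, 4) = 5
depth(plus(times(m, q), plus(m, m))) = 1 + max(1, 1) = 2
depth(times(q, plus(times(m, q), plus(m, m)))) = 1 + max(0, 2) = 3
depth(times(plus(m, q), m)) = 1 + max(1, 0) = 2
depth(times(times(q, plus(times(m, q), plus(m, m))), times(plus(m, q), m))) = 1 + max(3, 2) = 4
depth(times(times(m, q), plus(m, q))) = 1 + max(1, 1) = 2
depth(times(q, q)) = 1 + max(0, 0) = 1
depth(times(times(q, q), q)) = 1 + max(1, 0) = 2
depth(plus(times(times(m, q), plus(m, q)), times(times(q, q), q))) = 1 + max(2, 2) = 3
depth(plus(q, q)) = 1 + max(0, 0) = 1
depth(times(times(q, m), plus(q, q))) = 1 + max(1, 1) = 2
depth(plus(q, m)) = 1 + max(0, 0) = 1
depth(plus(plus(q, m), m)) = 1 + max(1, 0) = 2
depth(plus(times(times(q, m), plus(q, q)), plus(plus(q, m), m))) = 1 + max(2, 2) = 3
depth(plus(plus(times(times(m, q), plus(m, q)), times(times(q, q), q)), plus(times(times(q, m), plus(q, q)), plus(plus(q, m), m)))) = 1 + max(3, 3) = 4
depth(plus(times(times(q, plus(times(m, q), plus(m, m))), times(plus(m, q), m)), plus(plus(times(times(m, q), plus(m, q)), times(times(q, q), q)), plus(times(times(q, m), plus(q, q)), plus(plus(q, m), m))))) = 1 + max(4, 4) = 5
depth(times(times(plus(times(plus(plus(m, m), plus(m, q)), times(m, plus(m, q))), times(q, plus(m, times(q, m)))), times(plus(plus(times(m, m), times(m, q)), times(m, times(m, m))), q)), plus(times(times(q, plus(times(m, q), plus(m, m))), times(plus(m, q), m)), plus(plus(times(times(m, q), plus(m, q)), times(times(q, q), q)), plus(times(times(q, m), plus(q, q)), plus(plus(q, m), m)))))) = 1 + max(5, 5) = 6
depth(plus(plus(m, q), times(m, m))) = 1 + max(1, 1) = 2
depth(plus(times(times(plus(times(plus(plus(m, m), plus(m, q)), times(m, plus(m, q))), times(q, plus(m, times(q, m)))), times(plus(plus(times(m, m), times(m, q)), times(m, times(m, m))), q)), plus(times(times(q, plus(times(m, q), plus(m, m))), times(plus(m, q), m)), plus(plus(times(times(m, q), plus(m, q)), times(times(q, q), q)), plus(times(times(q, m), plus(q, q)), plus(plus(q, m), m))))), plus(plus(m, q), times(m, m)))) = 1 + max(6, 2) = 7

7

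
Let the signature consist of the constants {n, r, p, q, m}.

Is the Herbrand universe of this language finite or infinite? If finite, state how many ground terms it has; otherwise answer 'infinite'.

There are no function symbols, so every ground term is one of the 5 constants.
The Herbrand universe is {n, r, p, q, m}, which is finite with 5 elements.

5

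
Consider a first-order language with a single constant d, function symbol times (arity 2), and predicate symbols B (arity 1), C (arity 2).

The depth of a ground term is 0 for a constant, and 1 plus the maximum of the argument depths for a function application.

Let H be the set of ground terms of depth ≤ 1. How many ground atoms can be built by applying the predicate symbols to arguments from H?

First count ground terms of depth ≤ 1.
Let N_k count ground terms of depth at most k. Each non-constant term of depth ≤ k is some function symbol applied to depth-≤(k−1) arguments, giving N_k = 1 + N_{k-1}^2.
N_0 = 1
N_1 = 1 + 1^2 = 2
So |H| = 2.
Ground atoms are formed by filling each argument slot of a predicate with a term from H, so an r-ary predicate gives |H|^r atoms:
  B: 2;  C: 2^2 = 4
Total ground atoms: 2 + 4 = 6.

6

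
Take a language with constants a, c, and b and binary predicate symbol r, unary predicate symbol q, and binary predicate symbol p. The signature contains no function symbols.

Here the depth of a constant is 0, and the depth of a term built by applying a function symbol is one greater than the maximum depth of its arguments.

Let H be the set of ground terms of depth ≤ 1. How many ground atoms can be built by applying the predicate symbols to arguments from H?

21

First count ground terms of depth ≤ 1.
With no function symbols every ground term is a constant, so there are exactly 3 ground terms at every depth bound.
N_0 = 3
N_1 = 3
Explicitly: a, c, b.
So |H| = 3.
For each predicate symbol, the number of ground atoms is |H| raised to its arity; summing:
  r: 3^2 = 9;  q: 3;  p: 3^2 = 9
Total ground atoms: 9 + 3 + 9 = 21.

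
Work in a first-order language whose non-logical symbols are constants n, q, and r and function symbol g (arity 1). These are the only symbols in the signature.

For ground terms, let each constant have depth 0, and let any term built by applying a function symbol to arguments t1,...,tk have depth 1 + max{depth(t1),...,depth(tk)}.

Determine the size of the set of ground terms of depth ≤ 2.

Count level by level. With function symbols g/1, the terms of depth ≤ k are the 3 constants together with each function applied to depth-≤(k−1) tuples, so N_k = 3 + N_{k-1}.
N_0 = 3
N_1 = 3 + 3 = 6
N_2 = 3 + 6 = 9

9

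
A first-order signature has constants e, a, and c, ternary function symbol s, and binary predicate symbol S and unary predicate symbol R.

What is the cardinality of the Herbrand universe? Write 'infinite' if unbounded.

The signature has at least one function symbol (s, arity 3) and at least one constant (e).
Iterating s gives infinitely many distinct ground terms: e, s(e, e, e), s(s(e, e, e), s(e, e, e), s(e, e, e)), ...
So the Herbrand universe is infinite.

infinite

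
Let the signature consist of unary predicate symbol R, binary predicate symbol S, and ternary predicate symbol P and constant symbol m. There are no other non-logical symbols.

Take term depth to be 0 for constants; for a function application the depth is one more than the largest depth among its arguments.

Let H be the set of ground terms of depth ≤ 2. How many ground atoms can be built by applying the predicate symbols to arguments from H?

First count ground terms of depth ≤ 2.
With no function symbols every ground term is a constant, so there is exactly 1 ground term at every depth bound.
N_0 = 1
N_1 = 1
N_2 = 1
Explicitly: m.
So |H| = 1.
A ground atom is a predicate applied to a tuple of terms from H, so the count is the sum over predicates of |H|^arity:
  R: 1;  S: 1^2 = 1;  P: 1^3 = 1
Total ground atoms: 1 + 1 + 1 = 3.

3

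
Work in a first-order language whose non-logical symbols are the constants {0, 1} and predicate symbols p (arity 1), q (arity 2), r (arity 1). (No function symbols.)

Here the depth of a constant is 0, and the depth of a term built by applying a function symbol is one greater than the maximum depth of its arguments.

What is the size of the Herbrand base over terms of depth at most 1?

First count ground terms of depth ≤ 1.
With no function symbols every ground term is a constant, so there are exactly 2 ground terms at every depth bound.
N_0 = 2
N_1 = 2
So |H| = 2.
Ground atoms are formed by filling each argument slot of a predicate with a term from H, so an r-ary predicate gives |H|^r atoms:
  p: 2;  q: 2^2 = 4;  r: 2
Total ground atoms: 2 + 4 + 2 = 8.

8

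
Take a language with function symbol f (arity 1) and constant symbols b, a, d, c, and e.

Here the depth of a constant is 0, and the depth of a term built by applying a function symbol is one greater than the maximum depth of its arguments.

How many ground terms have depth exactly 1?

Let N_k = |{terms of depth ≤ k}|. Then N_0 = 5 and N_k = 5 + N_{k-1} for k ≥ 1 (one summand per function symbol, arity giving the exponent).
N_0 = 5
N_1 = 5 + 5 = 10
Terms of depth exactly 1: N_1 − N_0 = 10 − 5 = 5.

5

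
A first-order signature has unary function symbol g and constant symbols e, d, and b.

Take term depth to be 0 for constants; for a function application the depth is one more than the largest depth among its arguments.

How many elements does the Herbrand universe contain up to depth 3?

12

If N_k denotes the number of depth-≤k ground terms, the 3 constants give N_0 = 3, and each function symbol of arity r contributes N_{k-1}^r new terms at level k: N_k = 3 + N_{k-1}.
N_0 = 3
N_1 = 3 + 3 = 6
N_2 = 3 + 6 = 9
N_3 = 3 + 9 = 12
Explicitly: e, d, b, g(e), g(d), g(b), g(g(e)), g(g(d)), g(g(b)), g(g(g(e))), g(g(g(d))), g(g(g(b))).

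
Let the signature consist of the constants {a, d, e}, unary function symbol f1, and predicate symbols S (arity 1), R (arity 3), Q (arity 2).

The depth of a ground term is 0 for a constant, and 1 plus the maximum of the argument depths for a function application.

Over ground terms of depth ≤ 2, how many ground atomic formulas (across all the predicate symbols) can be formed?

819

First count ground terms of depth ≤ 2.
Count level by level. With function symbols f1/1, the terms of depth ≤ k are the 3 constants together with each function applied to depth-≤(k−1) tuples, so N_k = 3 + N_{k-1}.
N_0 = 3
N_1 = 3 + 3 = 6
N_2 = 3 + 6 = 9
So |H| = 9.
A ground atom is a predicate applied to a tuple of terms from H, so the count is the sum over predicates of |H|^arity:
  S: 9;  R: 9^3 = 729;  Q: 9^2 = 81
Total ground atoms: 9 + 729 + 81 = 819.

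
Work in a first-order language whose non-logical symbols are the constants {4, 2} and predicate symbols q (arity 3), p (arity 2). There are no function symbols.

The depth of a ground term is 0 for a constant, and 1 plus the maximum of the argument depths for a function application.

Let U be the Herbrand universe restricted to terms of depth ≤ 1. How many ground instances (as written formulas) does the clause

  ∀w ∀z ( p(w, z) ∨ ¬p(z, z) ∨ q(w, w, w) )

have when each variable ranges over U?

Ground terms of depth ≤ 1:
  With no function symbols every ground term is a constant, so there are exactly 2 ground terms at every depth bound.
  N_0 = 2
  N_1 = 2
  Explicitly: 4, 2.
So there are 2 ground terms available for substitution.
The clause has 2 distinct variables (w, z), each appearing in the body. In the free term algebra distinct substitutions yield syntactically distinct ground instances.
Number of ground instances = 2^2 = 4.

4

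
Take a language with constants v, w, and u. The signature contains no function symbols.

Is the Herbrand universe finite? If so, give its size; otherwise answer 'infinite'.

3

There are no function symbols, so every ground term is one of the 3 constants.
The Herbrand universe is {v, w, u}, which is finite with 3 elements.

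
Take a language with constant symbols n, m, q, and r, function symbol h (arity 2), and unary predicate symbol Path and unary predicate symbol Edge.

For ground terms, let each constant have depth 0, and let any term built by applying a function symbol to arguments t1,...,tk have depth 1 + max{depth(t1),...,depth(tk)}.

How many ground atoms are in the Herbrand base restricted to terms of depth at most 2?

808

First count ground terms of depth ≤ 2.
Let N_k = |{terms of depth ≤ k}|. Then N_0 = 4 and N_k = 4 + N_{k-1}^2 for k ≥ 1 (one summand per function symbol, arity giving the exponent).
N_0 = 4
N_1 = 4 + 4^2 = 20
N_2 = 4 + 20^2 = 404
So |H| = 404.
For each predicate symbol, the number of ground atoms is |H| raised to its arity; summing:
  Path: 404;  Edge: 404
Total ground atoms: 404 + 404 = 808.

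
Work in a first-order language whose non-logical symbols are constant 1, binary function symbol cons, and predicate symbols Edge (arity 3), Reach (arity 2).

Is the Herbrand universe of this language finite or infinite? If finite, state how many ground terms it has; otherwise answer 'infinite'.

infinite

The signature has at least one function symbol (cons, arity 2) and at least one constant (1).
Iterating cons gives infinitely many distinct ground terms: 1, cons(1, 1), cons(cons(1, 1), cons(1, 1)), ...
So the Herbrand universe is infinite.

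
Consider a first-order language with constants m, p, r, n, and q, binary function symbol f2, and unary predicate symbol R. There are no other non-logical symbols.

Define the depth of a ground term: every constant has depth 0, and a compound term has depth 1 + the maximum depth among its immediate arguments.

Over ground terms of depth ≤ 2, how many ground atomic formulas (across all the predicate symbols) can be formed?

First count ground terms of depth ≤ 2.
Let N_k = |{terms of depth ≤ k}|. Then N_0 = 5 and N_k = 5 + N_{k-1}^2 for k ≥ 1 (one summand per function symbol, arity giving the exponent).
N_0 = 5
N_1 = 5 + 5^2 = 30
N_2 = 5 + 30^2 = 905
So |H| = 905.
Ground atoms are formed by filling each argument slot of a predicate with a term from H, so an r-ary predicate gives |H|^r atoms:
  R: 905
Total ground atoms: 905.

905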